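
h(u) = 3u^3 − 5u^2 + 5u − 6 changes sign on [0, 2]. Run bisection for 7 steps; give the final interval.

h(1) = -3 < 0, so the root lies in [1, 2]
h(1.5) = 0.375 > 0, so the root lies in [1, 1.5]
h(1.25) = -1.703125 < 0, so the root lies in [1.25, 1.5]
h(1.375) = -0.7793 < 0, so the root lies in [1.375, 1.5]
h(1.4375) = -0.2332 < 0, so the root lies in [1.4375, 1.5]
h(1.46875) = 0.0629 > 0, so the root lies in [1.4375, 1.46875]
h(1.453125) = -0.0871 < 0, so the root lies in [1.453125, 1.46875]

[1.453125, 1.46875]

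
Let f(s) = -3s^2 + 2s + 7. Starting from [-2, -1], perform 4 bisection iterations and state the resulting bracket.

midpoint -1.5: f = -2.75 < 0 → [-1.5, -1]
midpoint -1.25: f = -0.1875 < 0 → [-1.25, -1]
midpoint -1.125: f = 0.953125 > 0 → [-1.25, -1.125]
midpoint -1.1875: f = 0.3945 > 0 → [-1.25, -1.1875]

[-1.25, -1.1875]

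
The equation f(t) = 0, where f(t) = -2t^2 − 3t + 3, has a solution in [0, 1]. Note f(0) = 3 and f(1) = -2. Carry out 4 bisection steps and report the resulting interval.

[0.625, 0.6875]

m = 0.5, f(m) = 1 (+); new bracket [0.5, 1]
m = 0.75, f(m) = -0.375 (−); new bracket [0.5, 0.75]
m = 0.625, f(m) = 0.34375 (+); new bracket [0.625, 0.75]
m = 0.6875, f(m) = -0.0078 (−); new bracket [0.625, 0.6875]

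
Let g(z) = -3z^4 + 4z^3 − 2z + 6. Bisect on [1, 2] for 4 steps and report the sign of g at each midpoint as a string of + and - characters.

g(1.5) = 1.3125 > 0, so the root lies in [1.5, 2]
g(1.75) = -4.199219 < 0, so the root lies in [1.5, 1.75]
g(1.625) = -1.004639 < 0, so the root lies in [1.5, 1.625]
g(1.5625) = 0.2524 > 0, so the root lies in [1.5625, 1.625]

+--+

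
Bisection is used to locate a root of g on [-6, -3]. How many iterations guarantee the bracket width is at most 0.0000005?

Width after n steps is 3/2^n. Need 2^n ≥ 3/0.0000005 = 6000000.
2^22 = 4194304 < 6000000 ≤ 2^23 = 8388608, so n = 23.

23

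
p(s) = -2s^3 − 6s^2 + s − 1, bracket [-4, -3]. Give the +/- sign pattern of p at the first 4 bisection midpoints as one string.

++--

s = -3.5 gives p = 7.75, positive; keep [-3.5, -3]
s = -3.25 gives p = 1.03125, positive; keep [-3.25, -3]
s = -3.125 gives p = -1.683594, negative; keep [-3.25, -3.125]
s = -3.1875 gives p = -0.3774, negative; keep [-3.25, -3.1875]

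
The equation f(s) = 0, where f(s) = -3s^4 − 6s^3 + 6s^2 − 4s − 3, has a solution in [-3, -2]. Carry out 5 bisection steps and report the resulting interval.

midpoint -2.5: f = 21.0625 > 0 → [-3, -2.5]
midpoint -2.75: f = 6.582031 > 0 → [-3, -2.75]
midpoint -2.875: f = -4.285889 < 0 → [-2.875, -2.75]
midpoint -2.8125: f = 1.4831 > 0 → [-2.875, -2.8125]
midpoint -2.84375: f = -1.3151 < 0 → [-2.84375, -2.8125]

[-2.84375, -2.8125]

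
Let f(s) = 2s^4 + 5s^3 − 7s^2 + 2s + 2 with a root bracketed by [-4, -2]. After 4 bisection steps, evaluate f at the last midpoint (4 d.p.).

9.9438

f(-3) = -40 < 0, so the root lies in [-4, -3]
f(-3.5) = -5 < 0, so the root lies in [-4, -3.5]
f(-3.75) = 27.898438 > 0, so the root lies in [-3.75, -3.5]
f(-3.625) = 9.9438 > 0, so the root lies in [-3.625, -3.5]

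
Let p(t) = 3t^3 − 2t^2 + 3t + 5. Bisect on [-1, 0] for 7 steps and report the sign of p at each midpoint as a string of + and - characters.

m = -0.5, p(m) = 2.625 (+); new bracket [-1, -0.5]
m = -0.75, p(m) = 0.359375 (+); new bracket [-1, -0.75]
m = -0.875, p(m) = -1.166016 (−); new bracket [-0.875, -0.75]
m = -0.8125, p(m) = -0.3669 (−); new bracket [-0.8125, -0.75]
m = -0.78125, p(m) = 0.005 (+); new bracket [-0.8125, -0.78125]
m = -0.796875, p(m) = -0.1787 (−); new bracket [-0.796875, -0.78125]
m = -0.7890625, p(m) = -0.0863 (−); new bracket [-0.7890625, -0.78125]

++--+--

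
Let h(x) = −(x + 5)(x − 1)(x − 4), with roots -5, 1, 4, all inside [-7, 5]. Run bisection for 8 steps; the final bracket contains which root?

midpoint -1: h = -40 < 0 → [-7, -1]
midpoint -4: h = -40 < 0 → [-7, -4]
midpoint -5.5: h = 30.875 > 0 → [-5.5, -4]
midpoint -4.75: h = -12.5781 < 0 → [-5.5, -4.75]
midpoint -5.125: h = 6.9863 > 0 → [-5.125, -4.75]
midpoint -4.9375: h = -3.3167 < 0 → [-5.125, -4.9375]
midpoint -5.03125: h = 1.7022 > 0 → [-5.03125, -4.9375]
midpoint -4.984375: h = -0.8401 < 0 → [-5.03125, -4.984375]

-5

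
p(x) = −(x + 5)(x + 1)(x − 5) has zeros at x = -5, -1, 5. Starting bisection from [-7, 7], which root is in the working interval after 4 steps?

p(0) = 25 > 0, so the root lies in [0, 7]
p(3.5) = 57.375 > 0, so the root lies in [3.5, 7]
p(5.25) = -16.015625 < 0, so the root lies in [3.5, 5.25]
p(4.375) = 31.4941 > 0, so the root lies in [4.375, 5.25]

5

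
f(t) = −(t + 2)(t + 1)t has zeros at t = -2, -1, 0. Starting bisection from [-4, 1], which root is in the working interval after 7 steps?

m = -1.5, f(m) = -0.375 (−); new bracket [-4, -1.5]
m = -2.75, f(m) = 3.609375 (+); new bracket [-2.75, -1.5]
m = -2.125, f(m) = 0.298828 (+); new bracket [-2.125, -1.5]
m = -1.8125, f(m) = -0.2761 (−); new bracket [-2.125, -1.8125]
m = -1.96875, f(m) = -0.0596 (−); new bracket [-2.125, -1.96875]
m = -2.046875, f(m) = 0.1004 (+); new bracket [-2.046875, -1.96875]
m = -2.0078125, f(m) = 0.0158 (+); new bracket [-2.0078125, -1.96875]

-2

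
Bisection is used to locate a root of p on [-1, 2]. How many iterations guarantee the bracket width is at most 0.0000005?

23

Width after n steps is 3/2^n. Need 2^n ≥ 3/0.0000005 = 6000000.
2^22 = 4194304 < 6000000 ≤ 2^23 = 8388608, so n = 23.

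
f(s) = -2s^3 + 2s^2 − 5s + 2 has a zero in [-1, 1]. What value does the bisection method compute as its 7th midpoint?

0.453125

m = 0, f(m) = 2 (+); new bracket [0, 1]
m = 0.5, f(m) = -0.25 (−); new bracket [0, 0.5]
m = 0.25, f(m) = 0.84375 (+); new bracket [0.25, 0.5]
m = 0.375, f(m) = 0.3008 (+); new bracket [0.375, 0.5]
m = 0.4375, f(m) = 0.0278 (+); new bracket [0.4375, 0.5]
m = 0.46875, f(m) = -0.1103 (−); new bracket [0.4375, 0.46875]
m = 0.453125, f(m) = -0.0411 (−); new bracket [0.4375, 0.453125]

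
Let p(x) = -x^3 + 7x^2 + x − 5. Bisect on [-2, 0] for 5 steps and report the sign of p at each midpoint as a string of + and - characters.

+--+-

p(-1) = 2 > 0, so the root lies in [-1, 0]
p(-0.5) = -3.625 < 0, so the root lies in [-1, -0.5]
p(-0.75) = -1.390625 < 0, so the root lies in [-1, -0.75]
p(-0.875) = 0.1543 > 0, so the root lies in [-0.875, -0.75]
p(-0.8125) = -0.655 < 0, so the root lies in [-0.875, -0.8125]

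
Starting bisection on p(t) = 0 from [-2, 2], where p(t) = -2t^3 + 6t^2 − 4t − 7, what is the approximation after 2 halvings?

-1

m = 0, p(m) = -7 (−); new bracket [-2, 0]
m = -1, p(m) = 5 (+); new bracket [-1, 0]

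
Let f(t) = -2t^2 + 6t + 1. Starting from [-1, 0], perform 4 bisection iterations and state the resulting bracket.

t = -0.5 gives f = -2.5, negative; keep [-0.5, 0]
t = -0.25 gives f = -0.625, negative; keep [-0.25, 0]
t = -0.125 gives f = 0.21875, positive; keep [-0.25, -0.125]
t = -0.1875 gives f = -0.1953, negative; keep [-0.1875, -0.125]

[-0.1875, -0.125]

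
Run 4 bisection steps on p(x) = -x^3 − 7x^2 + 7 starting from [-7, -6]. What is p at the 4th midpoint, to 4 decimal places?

-1.7019

midpoint -6.5: p = -14.125 < 0 → [-7, -6.5]
midpoint -6.75: p = -4.390625 < 0 → [-7, -6.75]
midpoint -6.875: p = 1.091797 > 0 → [-6.875, -6.75]
midpoint -6.8125: p = -1.7019 < 0 → [-6.875, -6.8125]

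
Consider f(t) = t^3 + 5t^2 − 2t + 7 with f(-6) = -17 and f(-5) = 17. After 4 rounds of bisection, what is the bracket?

[-5.625, -5.5625]

midpoint -5.5: f = 2.875 > 0 → [-6, -5.5]
midpoint -5.75: f = -6.296875 < 0 → [-5.75, -5.5]
midpoint -5.625: f = -1.525391 < 0 → [-5.625, -5.5]
midpoint -5.5625: f = 0.7205 > 0 → [-5.625, -5.5625]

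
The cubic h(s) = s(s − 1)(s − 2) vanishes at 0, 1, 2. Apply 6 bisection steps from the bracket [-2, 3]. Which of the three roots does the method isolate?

0

h(0.5) = 0.375 > 0, so the root lies in [-2, 0.5]
h(-0.75) = -3.609375 < 0, so the root lies in [-0.75, 0.5]
h(-0.125) = -0.298828 < 0, so the root lies in [-0.125, 0.5]
h(0.1875) = 0.2761 > 0, so the root lies in [-0.125, 0.1875]
h(0.03125) = 0.0596 > 0, so the root lies in [-0.125, 0.03125]
h(-0.046875) = -0.1004 < 0, so the root lies in [-0.046875, 0.03125]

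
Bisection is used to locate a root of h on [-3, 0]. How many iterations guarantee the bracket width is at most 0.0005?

Width after n steps is 3/2^n. Need 2^n ≥ 3/0.0005 = 6000.
2^12 = 4096 < 6000 ≤ 2^13 = 8192, so n = 13.

13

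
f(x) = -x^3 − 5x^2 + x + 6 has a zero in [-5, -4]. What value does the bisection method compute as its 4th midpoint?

-4.9375

midpoint -4.5: f = -8.625 < 0 → [-5, -4.5]
midpoint -4.75: f = -4.390625 < 0 → [-5, -4.75]
midpoint -4.875: f = -1.845703 < 0 → [-5, -4.875]
midpoint -4.9375: f = -0.4612 < 0 → [-5, -4.9375]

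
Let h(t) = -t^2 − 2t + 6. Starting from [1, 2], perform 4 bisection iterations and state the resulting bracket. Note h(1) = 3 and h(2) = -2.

h(1.5) = 0.75 > 0, so the root lies in [1.5, 2]
h(1.75) = -0.5625 < 0, so the root lies in [1.5, 1.75]
h(1.625) = 0.109375 > 0, so the root lies in [1.625, 1.75]
h(1.6875) = -0.2227 < 0, so the root lies in [1.625, 1.6875]

[1.625, 1.6875]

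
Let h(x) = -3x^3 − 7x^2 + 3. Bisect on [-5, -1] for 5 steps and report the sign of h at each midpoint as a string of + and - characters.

x = -3 gives h = 21, positive; keep [-3, -1]
x = -2 gives h = -1, negative; keep [-3, -2]
x = -2.5 gives h = 6.125, positive; keep [-2.5, -2]
x = -2.25 gives h = 1.7344, positive; keep [-2.25, -2]
x = -2.125 gives h = 0.1777, positive; keep [-2.125, -2]

+-+++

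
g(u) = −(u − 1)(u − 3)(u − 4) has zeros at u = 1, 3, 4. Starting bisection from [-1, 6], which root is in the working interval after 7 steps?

u = 2.5 gives g = -1.125, negative; keep [-1, 2.5]
u = 0.75 gives g = 1.828125, positive; keep [0.75, 2.5]
u = 1.625 gives g = -2.041016, negative; keep [0.75, 1.625]
u = 1.1875 gives g = -0.9558, negative; keep [0.75, 1.1875]
u = 0.96875 gives g = 0.1924, positive; keep [0.96875, 1.1875]
u = 1.078125 gives g = -0.4387, negative; keep [0.96875, 1.078125]
u = 1.0234375 gives g = -0.1379, negative; keep [0.96875, 1.0234375]

1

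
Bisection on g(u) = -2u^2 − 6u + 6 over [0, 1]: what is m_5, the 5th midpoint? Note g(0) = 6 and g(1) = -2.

u = 0.5 gives g = 2.5, positive; keep [0.5, 1]
u = 0.75 gives g = 0.375, positive; keep [0.75, 1]
u = 0.875 gives g = -0.78125, negative; keep [0.75, 0.875]
u = 0.8125 gives g = -0.1953, negative; keep [0.75, 0.8125]
u = 0.78125 gives g = 0.0918, positive; keep [0.78125, 0.8125]

0.78125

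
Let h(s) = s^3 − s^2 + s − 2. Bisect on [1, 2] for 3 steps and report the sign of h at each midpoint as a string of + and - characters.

h(1.5) = 0.625 > 0, so the root lies in [1, 1.5]
h(1.25) = -0.359375 < 0, so the root lies in [1.25, 1.5]
h(1.375) = 0.083984 > 0, so the root lies in [1.25, 1.375]

+-+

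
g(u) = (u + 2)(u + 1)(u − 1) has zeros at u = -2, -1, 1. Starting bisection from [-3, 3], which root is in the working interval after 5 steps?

u = 0 gives g = -2, negative; keep [0, 3]
u = 1.5 gives g = 4.375, positive; keep [0, 1.5]
u = 0.75 gives g = -1.203125, negative; keep [0.75, 1.5]
u = 1.125 gives g = 0.8301, positive; keep [0.75, 1.125]
u = 0.9375 gives g = -0.3557, negative; keep [0.9375, 1.125]

1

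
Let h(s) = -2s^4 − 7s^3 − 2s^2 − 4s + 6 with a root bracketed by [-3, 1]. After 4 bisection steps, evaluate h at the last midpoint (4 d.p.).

-1.7109

m = -1, h(m) = 13 (+); new bracket [-1, 1]
m = 0, h(m) = 6 (+); new bracket [0, 1]
m = 0.5, h(m) = 2.5 (+); new bracket [0.5, 1]
m = 0.75, h(m) = -1.7109 (−); new bracket [0.5, 0.75]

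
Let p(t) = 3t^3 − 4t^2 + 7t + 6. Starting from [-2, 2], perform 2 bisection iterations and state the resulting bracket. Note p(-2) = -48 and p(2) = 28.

t = 0 gives p = 6, positive; keep [-2, 0]
t = -1 gives p = -8, negative; keep [-1, 0]

[-1, 0]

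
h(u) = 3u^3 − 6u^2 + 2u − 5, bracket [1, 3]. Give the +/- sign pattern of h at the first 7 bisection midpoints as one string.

h(2) = -1 < 0, so the root lies in [2, 3]
h(2.5) = 9.375 > 0, so the root lies in [2, 2.5]
h(2.25) = 3.296875 > 0, so the root lies in [2, 2.25]
h(2.125) = 0.9434 > 0, so the root lies in [2, 2.125]
h(2.0625) = -0.0774 < 0, so the root lies in [2.0625, 2.125]
h(2.09375) = 0.4204 > 0, so the root lies in [2.0625, 2.09375]
h(2.078125) = 0.1684 > 0, so the root lies in [2.0625, 2.078125]

-+++-++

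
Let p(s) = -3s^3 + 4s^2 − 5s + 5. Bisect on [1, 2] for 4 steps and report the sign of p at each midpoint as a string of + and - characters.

m = 1.5, p(m) = -3.625 (−); new bracket [1, 1.5]
m = 1.25, p(m) = -0.859375 (−); new bracket [1, 1.25]
m = 1.125, p(m) = 0.166016 (+); new bracket [1.125, 1.25]
m = 1.1875, p(m) = -0.3206 (−); new bracket [1.125, 1.1875]

--+-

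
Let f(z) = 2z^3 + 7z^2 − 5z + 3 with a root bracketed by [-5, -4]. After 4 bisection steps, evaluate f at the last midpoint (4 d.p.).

f(-4.5) = -15 < 0, so the root lies in [-4.5, -4]
f(-4.25) = -2.84375 < 0, so the root lies in [-4.25, -4]
f(-4.125) = 2.355469 > 0, so the root lies in [-4.25, -4.125]
f(-4.1875) = -0.1733 < 0, so the root lies in [-4.1875, -4.125]

-0.1733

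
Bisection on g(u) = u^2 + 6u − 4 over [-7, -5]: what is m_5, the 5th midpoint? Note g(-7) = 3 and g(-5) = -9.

-6.5625

midpoint -6: g = -4 < 0 → [-7, -6]
midpoint -6.5: g = -0.75 < 0 → [-7, -6.5]
midpoint -6.75: g = 1.0625 > 0 → [-6.75, -6.5]
midpoint -6.625: g = 0.1406 > 0 → [-6.625, -6.5]
midpoint -6.5625: g = -0.3086 < 0 → [-6.625, -6.5625]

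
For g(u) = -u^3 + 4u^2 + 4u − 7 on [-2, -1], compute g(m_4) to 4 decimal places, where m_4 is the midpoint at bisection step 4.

0.3303

midpoint -1.5: g = -0.625 < 0 → [-2, -1.5]
midpoint -1.75: g = 3.609375 > 0 → [-1.75, -1.5]
midpoint -1.625: g = 1.353516 > 0 → [-1.625, -1.5]
midpoint -1.5625: g = 0.3303 > 0 → [-1.5625, -1.5]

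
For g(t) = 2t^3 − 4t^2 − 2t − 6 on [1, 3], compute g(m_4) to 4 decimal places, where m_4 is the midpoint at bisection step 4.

g(2) = -10 < 0, so the root lies in [2, 3]
g(2.5) = -4.75 < 0, so the root lies in [2.5, 3]
g(2.75) = -0.15625 < 0, so the root lies in [2.75, 3]
g(2.875) = 2.7148 > 0, so the root lies in [2.75, 2.875]

2.7148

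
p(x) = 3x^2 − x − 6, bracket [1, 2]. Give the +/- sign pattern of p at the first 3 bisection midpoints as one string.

-++

m = 1.5, p(m) = -0.75 (−); new bracket [1.5, 2]
m = 1.75, p(m) = 1.4375 (+); new bracket [1.5, 1.75]
m = 1.625, p(m) = 0.296875 (+); new bracket [1.5, 1.625]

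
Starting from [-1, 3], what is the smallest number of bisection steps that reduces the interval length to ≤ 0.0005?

13

Width after n steps is 4/2^n. Need 2^n ≥ 4/0.0005 = 8000.
2^12 = 4096 < 8000 ≤ 2^13 = 8192, so n = 13.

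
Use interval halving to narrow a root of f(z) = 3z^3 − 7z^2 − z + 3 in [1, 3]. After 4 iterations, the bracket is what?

[2.25, 2.375]

z = 2 gives f = -3, negative; keep [2, 3]
z = 2.5 gives f = 3.625, positive; keep [2, 2.5]
z = 2.25 gives f = -0.515625, negative; keep [2.25, 2.5]
z = 2.375 gives f = 1.3301, positive; keep [2.25, 2.375]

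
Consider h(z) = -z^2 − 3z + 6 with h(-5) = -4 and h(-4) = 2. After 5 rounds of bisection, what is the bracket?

h(-4.5) = -0.75 < 0, so the root lies in [-4.5, -4]
h(-4.25) = 0.6875 > 0, so the root lies in [-4.5, -4.25]
h(-4.375) = -0.015625 < 0, so the root lies in [-4.375, -4.25]
h(-4.3125) = 0.3398 > 0, so the root lies in [-4.375, -4.3125]
h(-4.34375) = 0.1631 > 0, so the root lies in [-4.375, -4.34375]

[-4.375, -4.34375]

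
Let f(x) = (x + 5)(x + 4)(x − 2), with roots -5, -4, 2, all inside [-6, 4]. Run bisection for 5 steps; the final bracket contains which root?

x = -1 gives f = -36, negative; keep [-1, 4]
x = 1.5 gives f = -17.875, negative; keep [1.5, 4]
x = 2.75 gives f = 39.234375, positive; keep [1.5, 2.75]
x = 2.125 gives f = 5.4551, positive; keep [1.5, 2.125]
x = 1.8125 gives f = -7.4246, negative; keep [1.8125, 2.125]

2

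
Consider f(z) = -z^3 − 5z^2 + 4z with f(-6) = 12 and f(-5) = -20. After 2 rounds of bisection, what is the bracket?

[-5.75, -5.5]

f(-5.5) = -6.875 < 0, so the root lies in [-6, -5.5]
f(-5.75) = 1.796875 > 0, so the root lies in [-5.75, -5.5]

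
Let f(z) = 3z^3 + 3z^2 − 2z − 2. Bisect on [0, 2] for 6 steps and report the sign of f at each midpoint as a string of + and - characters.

m = 1, f(m) = 2 (+); new bracket [0, 1]
m = 0.5, f(m) = -1.875 (−); new bracket [0.5, 1]
m = 0.75, f(m) = -0.546875 (−); new bracket [0.75, 1]
m = 0.875, f(m) = 0.5566 (+); new bracket [0.75, 0.875]
m = 0.8125, f(m) = -0.0354 (−); new bracket [0.8125, 0.875]
m = 0.84375, f(m) = 0.2503 (+); new bracket [0.8125, 0.84375]

+--+-+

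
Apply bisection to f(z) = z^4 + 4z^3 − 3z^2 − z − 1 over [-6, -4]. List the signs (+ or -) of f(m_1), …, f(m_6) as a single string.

+-++--

m = -5, f(m) = 54 (+); new bracket [-5, -4]
m = -4.5, f(m) = -11.6875 (−); new bracket [-5, -4.5]
m = -4.75, f(m) = 16.441406 (+); new bracket [-4.75, -4.5]
m = -4.625, f(m) = 1.2854 (+); new bracket [-4.625, -4.5]
m = -4.5625, f(m) = -5.4634 (−); new bracket [-4.625, -4.5625]
m = -4.59375, f(m) = -2.1559 (−); new bracket [-4.625, -4.59375]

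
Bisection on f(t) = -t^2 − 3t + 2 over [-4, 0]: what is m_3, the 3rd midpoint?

-3.5

m = -2, f(m) = 4 (+); new bracket [-4, -2]
m = -3, f(m) = 2 (+); new bracket [-4, -3]
m = -3.5, f(m) = 0.25 (+); new bracket [-4, -3.5]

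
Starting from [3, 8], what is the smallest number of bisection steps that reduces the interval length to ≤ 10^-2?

Width after n steps is 5/2^n. Need 2^n ≥ 5/10^-2 = 500.
2^8 = 256 < 500 ≤ 2^9 = 512, so n = 9.

9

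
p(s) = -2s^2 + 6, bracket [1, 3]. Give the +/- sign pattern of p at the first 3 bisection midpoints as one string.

-+-

midpoint 2: p = -2 < 0 → [1, 2]
midpoint 1.5: p = 1.5 > 0 → [1.5, 2]
midpoint 1.75: p = -0.125 < 0 → [1.5, 1.75]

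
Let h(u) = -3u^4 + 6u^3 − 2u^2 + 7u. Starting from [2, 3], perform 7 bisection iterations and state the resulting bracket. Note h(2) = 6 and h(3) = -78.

[2.1796875, 2.1875]

midpoint 2.5: h = -18.4375 < 0 → [2, 2.5]
midpoint 2.25: h = -2.917969 < 0 → [2, 2.25]
midpoint 2.125: h = 2.245361 > 0 → [2.125, 2.25]
midpoint 2.1875: h = -0.1458 < 0 → [2.125, 2.1875]
midpoint 2.15625: h = 1.0956 > 0 → [2.15625, 2.1875]
midpoint 2.171875: h = 0.4866 > 0 → [2.171875, 2.1875]
midpoint 2.1796875: h = 0.1733 > 0 → [2.1796875, 2.1875]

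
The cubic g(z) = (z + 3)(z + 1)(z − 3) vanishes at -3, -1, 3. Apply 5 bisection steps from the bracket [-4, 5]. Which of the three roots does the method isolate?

z = 0.5 gives g = -13.125, negative; keep [0.5, 5]
z = 2.75 gives g = -5.390625, negative; keep [2.75, 5]
z = 3.875 gives g = 29.326172, positive; keep [2.75, 3.875]
z = 3.3125 gives g = 8.5071, positive; keep [2.75, 3.3125]
z = 3.03125 gives g = 0.7598, positive; keep [2.75, 3.03125]

3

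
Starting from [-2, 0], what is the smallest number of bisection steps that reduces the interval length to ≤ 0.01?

Width after n steps is 2/2^n. Need 2^n ≥ 2/0.01 = 200.
2^7 = 128 < 200 ≤ 2^8 = 256, so n = 8.

8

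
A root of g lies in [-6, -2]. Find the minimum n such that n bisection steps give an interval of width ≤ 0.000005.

Width after n steps is 4/2^n. Need 2^n ≥ 4/0.000005 = 800000.
2^19 = 524288 < 800000 ≤ 2^20 = 1048576, so n = 20.

20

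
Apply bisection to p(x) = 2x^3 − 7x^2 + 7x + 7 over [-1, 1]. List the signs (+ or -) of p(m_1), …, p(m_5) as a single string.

p(0) = 7 > 0, so the root lies in [-1, 0]
p(-0.5) = 1.5 > 0, so the root lies in [-1, -0.5]
p(-0.75) = -3.03125 < 0, so the root lies in [-0.75, -0.5]
p(-0.625) = -0.5977 < 0, so the root lies in [-0.625, -0.5]
p(-0.5625) = 0.4917 > 0, so the root lies in [-0.625, -0.5625]

++--+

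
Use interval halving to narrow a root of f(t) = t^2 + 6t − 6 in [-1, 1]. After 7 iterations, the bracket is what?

midpoint 0: f = -6 < 0 → [0, 1]
midpoint 0.5: f = -2.75 < 0 → [0.5, 1]
midpoint 0.75: f = -0.9375 < 0 → [0.75, 1]
midpoint 0.875: f = 0.0156 > 0 → [0.75, 0.875]
midpoint 0.8125: f = -0.4648 < 0 → [0.8125, 0.875]
midpoint 0.84375: f = -0.2256 < 0 → [0.84375, 0.875]
midpoint 0.859375: f = -0.1052 < 0 → [0.859375, 0.875]

[0.859375, 0.875]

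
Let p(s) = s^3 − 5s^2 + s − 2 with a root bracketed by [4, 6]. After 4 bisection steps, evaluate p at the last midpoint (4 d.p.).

m = 5, p(m) = 3 (+); new bracket [4, 5]
m = 4.5, p(m) = -7.625 (−); new bracket [4.5, 5]
m = 4.75, p(m) = -2.890625 (−); new bracket [4.75, 5]
m = 4.875, p(m) = -0.0957 (−); new bracket [4.875, 5]

-0.0957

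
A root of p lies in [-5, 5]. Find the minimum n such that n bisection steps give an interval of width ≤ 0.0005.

Width after n steps is 10/2^n. Need 2^n ≥ 10/0.0005 = 20000.
2^14 = 16384 < 20000 ≤ 2^15 = 32768, so n = 15.

15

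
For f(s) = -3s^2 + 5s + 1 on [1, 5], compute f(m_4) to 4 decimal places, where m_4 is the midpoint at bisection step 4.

0.5625

m = 3, f(m) = -11 (−); new bracket [1, 3]
m = 2, f(m) = -1 (−); new bracket [1, 2]
m = 1.5, f(m) = 1.75 (+); new bracket [1.5, 2]
m = 1.75, f(m) = 0.5625 (+); new bracket [1.75, 2]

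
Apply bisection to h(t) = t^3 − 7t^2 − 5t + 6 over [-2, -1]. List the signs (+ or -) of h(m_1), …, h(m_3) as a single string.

--+

t = -1.5 gives h = -5.625, negative; keep [-1.5, -1]
t = -1.25 gives h = -0.640625, negative; keep [-1.25, -1]
t = -1.125 gives h = 1.341797, positive; keep [-1.25, -1.125]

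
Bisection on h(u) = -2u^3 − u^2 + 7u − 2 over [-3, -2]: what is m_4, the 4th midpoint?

-2.3125

midpoint -2.5: h = 5.5 > 0 → [-2.5, -2]
midpoint -2.25: h = -0.03125 < 0 → [-2.5, -2.25]
midpoint -2.375: h = 2.527344 > 0 → [-2.375, -2.25]
midpoint -2.3125: h = 1.1978 > 0 → [-2.3125, -2.25]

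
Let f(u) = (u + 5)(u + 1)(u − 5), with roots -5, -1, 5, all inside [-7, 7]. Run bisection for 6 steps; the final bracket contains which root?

5

midpoint 0: f = -25 < 0 → [0, 7]
midpoint 3.5: f = -57.375 < 0 → [3.5, 7]
midpoint 5.25: f = 16.015625 > 0 → [3.5, 5.25]
midpoint 4.375: f = -31.4941 < 0 → [4.375, 5.25]
midpoint 4.8125: f = -10.6941 < 0 → [4.8125, 5.25]
midpoint 5.03125: f = 1.8907 > 0 → [4.8125, 5.03125]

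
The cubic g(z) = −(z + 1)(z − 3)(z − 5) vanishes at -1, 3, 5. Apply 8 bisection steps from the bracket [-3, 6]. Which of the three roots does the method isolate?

m = 1.5, g(m) = -13.125 (−); new bracket [-3, 1.5]
m = -0.75, g(m) = -5.390625 (−); new bracket [-3, -0.75]
m = -1.875, g(m) = 29.326172 (+); new bracket [-1.875, -0.75]
m = -1.3125, g(m) = 8.5071 (+); new bracket [-1.3125, -0.75]
m = -1.03125, g(m) = 0.7598 (+); new bracket [-1.03125, -0.75]
m = -0.890625, g(m) = -2.5067 (−); new bracket [-1.03125, -0.890625]
m = -0.9609375, g(m) = -0.9223 (−); new bracket [-1.03125, -0.9609375]
m = -0.99609375, g(m) = -0.0936 (−); new bracket [-1.03125, -0.99609375]

-1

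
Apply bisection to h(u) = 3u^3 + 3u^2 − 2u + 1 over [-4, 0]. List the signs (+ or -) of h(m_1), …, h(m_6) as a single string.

midpoint -2: h = -7 < 0 → [-2, 0]
midpoint -1: h = 3 > 0 → [-2, -1]
midpoint -1.5: h = 0.625 > 0 → [-2, -1.5]
midpoint -1.75: h = -2.3906 < 0 → [-1.75, -1.5]
midpoint -1.625: h = -0.7012 < 0 → [-1.625, -1.5]
midpoint -1.5625: h = 0.0051 > 0 → [-1.625, -1.5625]

-++--+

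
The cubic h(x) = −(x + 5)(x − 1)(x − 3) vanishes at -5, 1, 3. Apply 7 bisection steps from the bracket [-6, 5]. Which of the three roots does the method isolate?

x = -0.5 gives h = -23.625, negative; keep [-6, -0.5]
x = -3.25 gives h = -46.484375, negative; keep [-6, -3.25]
x = -4.625 gives h = -16.083984, negative; keep [-6, -4.625]
x = -5.3125 gives h = 16.3977, positive; keep [-5.3125, -4.625]
x = -4.96875 gives h = -1.4864, negative; keep [-5.3125, -4.96875]
x = -5.140625 gives h = 7.0296, positive; keep [-5.140625, -4.96875]
x = -5.0546875 gives h = 2.667, positive; keep [-5.0546875, -4.96875]

-5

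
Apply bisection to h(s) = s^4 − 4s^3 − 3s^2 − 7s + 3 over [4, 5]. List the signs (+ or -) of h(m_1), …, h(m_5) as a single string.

---++

midpoint 4.5: h = -43.6875 < 0 → [4.5, 5]
midpoint 4.75: h = -17.558594 < 0 → [4.75, 5]
midpoint 4.875: h = -1.046631 < 0 → [4.875, 5]
midpoint 4.9375: h = 8.1485 > 0 → [4.875, 4.9375]
midpoint 4.90625: h = 3.4703 > 0 → [4.875, 4.90625]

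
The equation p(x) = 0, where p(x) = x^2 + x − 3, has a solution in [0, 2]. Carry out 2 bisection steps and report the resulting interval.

m = 1, p(m) = -1 (−); new bracket [1, 2]
m = 1.5, p(m) = 0.75 (+); new bracket [1, 1.5]

[1, 1.5]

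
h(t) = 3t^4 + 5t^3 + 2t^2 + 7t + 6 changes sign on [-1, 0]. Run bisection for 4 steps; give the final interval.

h(-0.5) = 2.5625 > 0, so the root lies in [-1, -0.5]
h(-0.75) = 0.714844 > 0, so the root lies in [-1, -0.75]
h(-0.875) = -0.184814 < 0, so the root lies in [-0.875, -0.75]
h(-0.8125) = 0.2583 > 0, so the root lies in [-0.875, -0.8125]

[-0.875, -0.8125]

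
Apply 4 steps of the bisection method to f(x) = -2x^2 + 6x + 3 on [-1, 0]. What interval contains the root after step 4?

x = -0.5 gives f = -0.5, negative; keep [-0.5, 0]
x = -0.25 gives f = 1.375, positive; keep [-0.5, -0.25]
x = -0.375 gives f = 0.46875, positive; keep [-0.5, -0.375]
x = -0.4375 gives f = -0.0078, negative; keep [-0.4375, -0.375]

[-0.4375, -0.375]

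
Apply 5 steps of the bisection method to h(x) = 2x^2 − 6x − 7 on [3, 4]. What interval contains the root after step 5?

[3.875, 3.90625]

midpoint 3.5: h = -3.5 < 0 → [3.5, 4]
midpoint 3.75: h = -1.375 < 0 → [3.75, 4]
midpoint 3.875: h = -0.21875 < 0 → [3.875, 4]
midpoint 3.9375: h = 0.3828 > 0 → [3.875, 3.9375]
midpoint 3.90625: h = 0.0801 > 0 → [3.875, 3.90625]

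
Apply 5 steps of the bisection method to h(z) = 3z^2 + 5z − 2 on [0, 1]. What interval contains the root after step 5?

[0.3125, 0.34375]

z = 0.5 gives h = 1.25, positive; keep [0, 0.5]
z = 0.25 gives h = -0.5625, negative; keep [0.25, 0.5]
z = 0.375 gives h = 0.296875, positive; keep [0.25, 0.375]
z = 0.3125 gives h = -0.1445, negative; keep [0.3125, 0.375]
z = 0.34375 gives h = 0.0732, positive; keep [0.3125, 0.34375]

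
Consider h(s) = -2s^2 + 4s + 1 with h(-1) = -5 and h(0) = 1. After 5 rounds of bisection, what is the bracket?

[-0.25, -0.21875]

h(-0.5) = -1.5 < 0, so the root lies in [-0.5, 0]
h(-0.25) = -0.125 < 0, so the root lies in [-0.25, 0]
h(-0.125) = 0.46875 > 0, so the root lies in [-0.25, -0.125]
h(-0.1875) = 0.1797 > 0, so the root lies in [-0.25, -0.1875]
h(-0.21875) = 0.0293 > 0, so the root lies in [-0.25, -0.21875]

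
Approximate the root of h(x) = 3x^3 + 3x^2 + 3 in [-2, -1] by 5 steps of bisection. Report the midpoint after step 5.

-1.46875

m = -1.5, h(m) = -0.375 (−); new bracket [-1.5, -1]
m = -1.25, h(m) = 1.828125 (+); new bracket [-1.5, -1.25]
m = -1.375, h(m) = 0.873047 (+); new bracket [-1.5, -1.375]
m = -1.4375, h(m) = 0.2878 (+); new bracket [-1.5, -1.4375]
m = -1.46875, h(m) = -0.0336 (−); new bracket [-1.46875, -1.4375]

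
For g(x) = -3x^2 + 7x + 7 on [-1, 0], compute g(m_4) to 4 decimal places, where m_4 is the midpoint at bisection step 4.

m = -0.5, g(m) = 2.75 (+); new bracket [-1, -0.5]
m = -0.75, g(m) = 0.0625 (+); new bracket [-1, -0.75]
m = -0.875, g(m) = -1.421875 (−); new bracket [-0.875, -0.75]
m = -0.8125, g(m) = -0.668 (−); new bracket [-0.8125, -0.75]

-0.6680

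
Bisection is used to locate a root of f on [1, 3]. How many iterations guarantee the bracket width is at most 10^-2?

8

Width after n steps is 2/2^n. Need 2^n ≥ 2/10^-2 = 200.
2^7 = 128 < 200 ≤ 2^8 = 256, so n = 8.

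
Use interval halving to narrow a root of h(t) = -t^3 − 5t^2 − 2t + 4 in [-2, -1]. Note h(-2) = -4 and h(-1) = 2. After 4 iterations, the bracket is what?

h(-1.5) = -0.875 < 0, so the root lies in [-1.5, -1]
h(-1.25) = 0.640625 > 0, so the root lies in [-1.5, -1.25]
h(-1.375) = -0.103516 < 0, so the root lies in [-1.375, -1.25]
h(-1.3125) = 0.2727 > 0, so the root lies in [-1.375, -1.3125]

[-1.375, -1.3125]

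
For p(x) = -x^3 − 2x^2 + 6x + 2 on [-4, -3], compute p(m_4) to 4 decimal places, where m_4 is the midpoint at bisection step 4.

0.4553

m = -3.5, p(m) = -0.625 (−); new bracket [-4, -3.5]
m = -3.75, p(m) = 4.109375 (+); new bracket [-3.75, -3.5]
m = -3.625, p(m) = 1.603516 (+); new bracket [-3.625, -3.5]
m = -3.5625, p(m) = 0.4553 (+); new bracket [-3.5625, -3.5]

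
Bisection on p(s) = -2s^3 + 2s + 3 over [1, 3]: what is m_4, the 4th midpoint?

1.375

m = 2, p(m) = -9 (−); new bracket [1, 2]
m = 1.5, p(m) = -0.75 (−); new bracket [1, 1.5]
m = 1.25, p(m) = 1.59375 (+); new bracket [1.25, 1.5]
m = 1.375, p(m) = 0.5508 (+); new bracket [1.375, 1.5]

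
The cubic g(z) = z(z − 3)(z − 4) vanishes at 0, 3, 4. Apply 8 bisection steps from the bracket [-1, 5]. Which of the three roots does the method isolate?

m = 2, g(m) = 4 (+); new bracket [-1, 2]
m = 0.5, g(m) = 4.375 (+); new bracket [-1, 0.5]
m = -0.25, g(m) = -3.453125 (−); new bracket [-0.25, 0.5]
m = 0.125, g(m) = 1.3926 (+); new bracket [-0.25, 0.125]
m = -0.0625, g(m) = -0.7776 (−); new bracket [-0.0625, 0.125]
m = 0.03125, g(m) = 0.3682 (+); new bracket [-0.0625, 0.03125]
m = -0.015625, g(m) = -0.1892 (−); new bracket [-0.015625, 0.03125]
m = 0.0078125, g(m) = 0.0933 (+); new bracket [-0.015625, 0.0078125]

0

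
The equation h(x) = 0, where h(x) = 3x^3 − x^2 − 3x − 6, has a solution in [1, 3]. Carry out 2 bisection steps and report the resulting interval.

[1.5, 2]

x = 2 gives h = 8, positive; keep [1, 2]
x = 1.5 gives h = -2.625, negative; keep [1.5, 2]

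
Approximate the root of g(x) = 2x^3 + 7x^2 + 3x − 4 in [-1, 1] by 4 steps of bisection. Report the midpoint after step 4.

0.625

g(0) = -4 < 0, so the root lies in [0, 1]
g(0.5) = -0.5 < 0, so the root lies in [0.5, 1]
g(0.75) = 3.03125 > 0, so the root lies in [0.5, 0.75]
g(0.625) = 1.0977 > 0, so the root lies in [0.5, 0.625]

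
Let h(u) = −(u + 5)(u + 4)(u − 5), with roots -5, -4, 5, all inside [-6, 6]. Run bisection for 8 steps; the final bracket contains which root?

u = 0 gives h = 100, positive; keep [0, 6]
u = 3 gives h = 112, positive; keep [3, 6]
u = 4.5 gives h = 40.375, positive; keep [4.5, 6]
u = 5.25 gives h = -23.7031, negative; keep [4.5, 5.25]
u = 4.875 gives h = 10.9551, positive; keep [4.875, 5.25]
u = 5.0625 gives h = -5.6995, negative; keep [4.875, 5.0625]
u = 4.96875 gives h = 2.794, positive; keep [4.96875, 5.0625]
u = 5.015625 gives h = -1.4109, negative; keep [4.96875, 5.015625]

5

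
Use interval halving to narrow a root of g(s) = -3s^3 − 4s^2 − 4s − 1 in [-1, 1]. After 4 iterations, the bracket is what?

midpoint 0: g = -1 < 0 → [-1, 0]
midpoint -0.5: g = 0.375 > 0 → [-0.5, 0]
midpoint -0.25: g = -0.203125 < 0 → [-0.5, -0.25]
midpoint -0.375: g = 0.0957 > 0 → [-0.375, -0.25]

[-0.375, -0.25]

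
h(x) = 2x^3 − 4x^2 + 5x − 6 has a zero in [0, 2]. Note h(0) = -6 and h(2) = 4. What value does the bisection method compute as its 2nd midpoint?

1.5

h(1) = -3 < 0, so the root lies in [1, 2]
h(1.5) = -0.75 < 0, so the root lies in [1.5, 2]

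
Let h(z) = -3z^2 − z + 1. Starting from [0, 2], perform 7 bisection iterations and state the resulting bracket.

midpoint 1: h = -3 < 0 → [0, 1]
midpoint 0.5: h = -0.25 < 0 → [0, 0.5]
midpoint 0.25: h = 0.5625 > 0 → [0.25, 0.5]
midpoint 0.375: h = 0.2031 > 0 → [0.375, 0.5]
midpoint 0.4375: h = -0.0117 < 0 → [0.375, 0.4375]
midpoint 0.40625: h = 0.0986 > 0 → [0.40625, 0.4375]
midpoint 0.421875: h = 0.0442 > 0 → [0.421875, 0.4375]

[0.421875, 0.4375]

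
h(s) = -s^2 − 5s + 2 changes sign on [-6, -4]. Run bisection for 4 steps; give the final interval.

midpoint -5: h = 2 > 0 → [-6, -5]
midpoint -5.5: h = -0.75 < 0 → [-5.5, -5]
midpoint -5.25: h = 0.6875 > 0 → [-5.5, -5.25]
midpoint -5.375: h = -0.0156 < 0 → [-5.375, -5.25]

[-5.375, -5.25]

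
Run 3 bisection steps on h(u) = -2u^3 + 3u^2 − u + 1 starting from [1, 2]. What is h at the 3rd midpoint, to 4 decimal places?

0.0977

midpoint 1.5: h = -0.5 < 0 → [1, 1.5]
midpoint 1.25: h = 0.53125 > 0 → [1.25, 1.5]
midpoint 1.375: h = 0.097656 > 0 → [1.375, 1.5]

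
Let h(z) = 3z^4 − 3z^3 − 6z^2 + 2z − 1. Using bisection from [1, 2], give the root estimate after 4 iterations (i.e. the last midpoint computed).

1.9375

z = 1.5 gives h = -6.4375, negative; keep [1.5, 2]
z = 1.75 gives h = -3.816406, negative; keep [1.75, 2]
z = 1.875 gives h = -1.040283, negative; keep [1.875, 2]
z = 1.9375 gives h = 0.8074, positive; keep [1.875, 1.9375]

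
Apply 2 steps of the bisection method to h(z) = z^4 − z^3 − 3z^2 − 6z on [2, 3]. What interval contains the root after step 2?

[2.75, 3]

z = 2.5 gives h = -10.3125, negative; keep [2.5, 3]
z = 2.75 gives h = -2.792969, negative; keep [2.75, 3]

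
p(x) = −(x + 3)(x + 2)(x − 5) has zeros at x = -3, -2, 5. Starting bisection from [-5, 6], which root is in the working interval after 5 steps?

x = 0.5 gives p = 39.375, positive; keep [0.5, 6]
x = 3.25 gives p = 57.421875, positive; keep [3.25, 6]
x = 4.625 gives p = 18.943359, positive; keep [4.625, 6]
x = 5.3125 gives p = -18.9954, negative; keep [4.625, 5.3125]
x = 4.96875 gives p = 1.7354, positive; keep [4.96875, 5.3125]

5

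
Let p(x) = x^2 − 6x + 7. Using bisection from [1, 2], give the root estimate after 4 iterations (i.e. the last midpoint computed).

m = 1.5, p(m) = 0.25 (+); new bracket [1.5, 2]
m = 1.75, p(m) = -0.4375 (−); new bracket [1.5, 1.75]
m = 1.625, p(m) = -0.109375 (−); new bracket [1.5, 1.625]
m = 1.5625, p(m) = 0.0664 (+); new bracket [1.5625, 1.625]

1.5625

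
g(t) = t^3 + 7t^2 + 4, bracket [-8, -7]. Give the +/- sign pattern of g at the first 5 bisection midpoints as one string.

---+-

g(-7.5) = -24.125 < 0, so the root lies in [-7.5, -7]
g(-7.25) = -9.140625 < 0, so the root lies in [-7.25, -7]
g(-7.125) = -2.345703 < 0, so the root lies in [-7.125, -7]
g(-7.0625) = 0.8826 > 0, so the root lies in [-7.125, -7.0625]
g(-7.09375) = -0.7176 < 0, so the root lies in [-7.09375, -7.0625]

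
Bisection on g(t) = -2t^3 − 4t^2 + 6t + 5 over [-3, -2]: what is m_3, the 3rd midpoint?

midpoint -2.5: g = -3.75 < 0 → [-3, -2.5]
midpoint -2.75: g = -0.15625 < 0 → [-3, -2.75]
midpoint -2.875: g = 2.214844 > 0 → [-2.875, -2.75]

-2.875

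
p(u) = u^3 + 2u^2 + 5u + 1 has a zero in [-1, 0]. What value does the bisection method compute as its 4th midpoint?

-0.1875

midpoint -0.5: p = -1.125 < 0 → [-0.5, 0]
midpoint -0.25: p = -0.140625 < 0 → [-0.25, 0]
midpoint -0.125: p = 0.404297 > 0 → [-0.25, -0.125]
midpoint -0.1875: p = 0.1262 > 0 → [-0.25, -0.1875]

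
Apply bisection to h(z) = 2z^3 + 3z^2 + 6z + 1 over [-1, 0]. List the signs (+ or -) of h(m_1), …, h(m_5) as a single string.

--+-+

z = -0.5 gives h = -1.5, negative; keep [-0.5, 0]
z = -0.25 gives h = -0.34375, negative; keep [-0.25, 0]
z = -0.125 gives h = 0.292969, positive; keep [-0.25, -0.125]
z = -0.1875 gives h = -0.0327, negative; keep [-0.1875, -0.125]
z = -0.15625 gives h = 0.1281, positive; keep [-0.1875, -0.15625]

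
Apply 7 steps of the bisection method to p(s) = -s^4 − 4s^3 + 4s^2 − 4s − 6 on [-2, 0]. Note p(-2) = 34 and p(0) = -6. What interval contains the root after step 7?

m = -1, p(m) = 5 (+); new bracket [-1, 0]
m = -0.5, p(m) = -2.5625 (−); new bracket [-1, -0.5]
m = -0.75, p(m) = 0.621094 (+); new bracket [-0.75, -0.5]
m = -0.625, p(m) = -1.1135 (−); new bracket [-0.75, -0.625]
m = -0.6875, p(m) = -0.283 (−); new bracket [-0.75, -0.6875]
m = -0.71875, p(m) = 0.1598 (+); new bracket [-0.71875, -0.6875]
m = -0.703125, p(m) = -0.0639 (−); new bracket [-0.71875, -0.703125]

[-0.71875, -0.703125]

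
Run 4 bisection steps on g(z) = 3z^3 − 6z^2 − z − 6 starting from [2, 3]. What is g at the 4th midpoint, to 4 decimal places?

-0.6394

z = 2.5 gives g = 0.875, positive; keep [2, 2.5]
z = 2.25 gives g = -4.453125, negative; keep [2.25, 2.5]
z = 2.375 gives g = -2.029297, negative; keep [2.375, 2.5]
z = 2.4375 gives g = -0.6394, negative; keep [2.4375, 2.5]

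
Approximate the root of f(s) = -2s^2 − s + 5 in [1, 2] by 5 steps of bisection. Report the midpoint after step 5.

midpoint 1.5: f = -1 < 0 → [1, 1.5]
midpoint 1.25: f = 0.625 > 0 → [1.25, 1.5]
midpoint 1.375: f = -0.15625 < 0 → [1.25, 1.375]
midpoint 1.3125: f = 0.2422 > 0 → [1.3125, 1.375]
midpoint 1.34375: f = 0.0449 > 0 → [1.34375, 1.375]

1.34375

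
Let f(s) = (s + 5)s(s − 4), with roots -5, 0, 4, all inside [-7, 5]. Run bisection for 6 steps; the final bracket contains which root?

-5

s = -1 gives f = 20, positive; keep [-7, -1]
s = -4 gives f = 32, positive; keep [-7, -4]
s = -5.5 gives f = -26.125, negative; keep [-5.5, -4]
s = -4.75 gives f = 10.3906, positive; keep [-5.5, -4.75]
s = -5.125 gives f = -5.8457, negative; keep [-5.125, -4.75]
s = -4.9375 gives f = 2.7581, positive; keep [-5.125, -4.9375]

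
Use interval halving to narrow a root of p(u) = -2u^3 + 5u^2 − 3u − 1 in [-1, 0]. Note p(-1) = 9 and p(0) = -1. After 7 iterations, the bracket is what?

m = -0.5, p(m) = 2 (+); new bracket [-0.5, 0]
m = -0.25, p(m) = 0.09375 (+); new bracket [-0.25, 0]
m = -0.125, p(m) = -0.542969 (−); new bracket [-0.25, -0.125]
m = -0.1875, p(m) = -0.2485 (−); new bracket [-0.25, -0.1875]
m = -0.21875, p(m) = -0.0836 (−); new bracket [-0.25, -0.21875]
m = -0.234375, p(m) = 0.0035 (+); new bracket [-0.234375, -0.21875]
m = -0.2265625, p(m) = -0.0404 (−); new bracket [-0.234375, -0.2265625]

[-0.234375, -0.2265625]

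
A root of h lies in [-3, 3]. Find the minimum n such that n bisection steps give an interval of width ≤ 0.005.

Width after n steps is 6/2^n. Need 2^n ≥ 6/0.005 = 1200.
2^10 = 1024 < 1200 ≤ 2^11 = 2048, so n = 11.

11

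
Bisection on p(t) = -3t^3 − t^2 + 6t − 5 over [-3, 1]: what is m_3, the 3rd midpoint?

-1.5

t = -1 gives p = -9, negative; keep [-3, -1]
t = -2 gives p = 3, positive; keep [-2, -1]
t = -1.5 gives p = -6.125, negative; keep [-2, -1.5]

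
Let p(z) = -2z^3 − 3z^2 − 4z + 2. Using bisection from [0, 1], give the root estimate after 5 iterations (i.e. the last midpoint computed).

0.34375

p(0.5) = -1 < 0, so the root lies in [0, 0.5]
p(0.25) = 0.78125 > 0, so the root lies in [0.25, 0.5]
p(0.375) = -0.027344 < 0, so the root lies in [0.25, 0.375]
p(0.3125) = 0.396 > 0, so the root lies in [0.3125, 0.375]
p(0.34375) = 0.1893 > 0, so the root lies in [0.34375, 0.375]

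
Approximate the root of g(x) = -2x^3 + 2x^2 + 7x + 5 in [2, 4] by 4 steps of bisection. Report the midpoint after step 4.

2.625

m = 3, g(m) = -10 (−); new bracket [2, 3]
m = 2.5, g(m) = 3.75 (+); new bracket [2.5, 3]
m = 2.75, g(m) = -2.21875 (−); new bracket [2.5, 2.75]
m = 2.625, g(m) = 0.9805 (+); new bracket [2.625, 2.75]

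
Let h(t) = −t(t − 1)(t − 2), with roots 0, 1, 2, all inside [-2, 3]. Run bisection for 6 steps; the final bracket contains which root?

0

h(0.5) = -0.375 < 0, so the root lies in [-2, 0.5]
h(-0.75) = 3.609375 > 0, so the root lies in [-0.75, 0.5]
h(-0.125) = 0.298828 > 0, so the root lies in [-0.125, 0.5]
h(0.1875) = -0.2761 < 0, so the root lies in [-0.125, 0.1875]
h(0.03125) = -0.0596 < 0, so the root lies in [-0.125, 0.03125]
h(-0.046875) = 0.1004 > 0, so the root lies in [-0.046875, 0.03125]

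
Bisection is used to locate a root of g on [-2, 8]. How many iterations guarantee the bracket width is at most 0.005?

11

Width after n steps is 10/2^n. Need 2^n ≥ 10/0.005 = 2000.
2^10 = 1024 < 2000 ≤ 2^11 = 2048, so n = 11.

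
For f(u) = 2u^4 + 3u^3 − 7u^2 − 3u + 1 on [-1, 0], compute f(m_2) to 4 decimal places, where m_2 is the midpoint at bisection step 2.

midpoint -0.5: f = 0.5 > 0 → [-1, -0.5]
midpoint -0.75: f = -1.320312 < 0 → [-0.75, -0.5]

-1.3203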